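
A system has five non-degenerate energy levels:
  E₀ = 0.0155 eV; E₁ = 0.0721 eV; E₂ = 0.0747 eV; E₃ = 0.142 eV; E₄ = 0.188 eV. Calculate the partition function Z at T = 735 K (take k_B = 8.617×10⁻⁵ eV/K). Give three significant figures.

k_BT = 8.617×10⁻⁵ × 735 K = 0.063335 eV.
Eᵢ/kT = 0.24473, 1.1384, 1.1794, 2.2420, 2.9683.
Z = Σ e^(−Eᵢ/kT) = e^(−0.24473) + e^(−1.1384) + e^(−1.1794) + e^(−2.2420) + e^(−2.9683) = 0.78292 + 0.32033 + 0.30746 + 0.10625 + 0.051391 = 1.5684.

Z = 1.57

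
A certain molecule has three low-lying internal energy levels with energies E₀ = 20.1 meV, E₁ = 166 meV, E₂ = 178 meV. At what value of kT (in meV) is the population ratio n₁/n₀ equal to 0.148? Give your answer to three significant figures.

n₁/n₀ = exp[−(E₁−E₀)/kT] = 0.148.
⇒ (E₁−E₀)/kT = ln(1/0.148) = ln(6.7568) = 1.9105.
kT = 145.9 meV / 1.9105 = 76.4 meV.

76.4 meV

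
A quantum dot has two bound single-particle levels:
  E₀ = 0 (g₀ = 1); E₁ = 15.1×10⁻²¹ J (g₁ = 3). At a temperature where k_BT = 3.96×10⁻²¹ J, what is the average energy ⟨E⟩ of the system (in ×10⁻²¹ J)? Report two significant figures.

Eᵢ/kT = 0, 3.813.
Z = Σ gᵢe^(−Eᵢ/kT) = 1·e^(−0) + 3·e^(−3.813) = 1.000 + 0.06625 = 1.066.
⟨E⟩ = Σ Eᵢ gᵢe^(−Eᵢ/kT) / Z = (0·1.000 + 15.1·0.06625) / 1.066 = 0.94 ×10⁻²¹ J.

0.94 ×10⁻²¹ J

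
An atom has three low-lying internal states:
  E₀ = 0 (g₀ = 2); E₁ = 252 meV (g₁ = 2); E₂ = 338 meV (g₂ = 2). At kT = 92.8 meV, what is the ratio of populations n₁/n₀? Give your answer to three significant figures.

0.0662

n₁/n₀ = (g₁/g₀) exp[−(E₁−E₀)/kT] = (2/2) × exp(−(252 meV)/(92.8 meV)) = (2/2) × exp(-2.7155) = 0.0662.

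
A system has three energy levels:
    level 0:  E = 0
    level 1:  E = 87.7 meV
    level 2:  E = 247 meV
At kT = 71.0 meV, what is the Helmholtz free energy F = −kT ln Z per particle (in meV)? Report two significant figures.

-20 meV

Eᵢ/kT = 0, 1.235, 3.479.
Z = Σ e^(−Eᵢ/kT) = e^(−0) + e^(−1.235) + e^(−3.479) = 1.000 + 0.2908 + 0.03084 = 1.322.
F = −kT ln Z = −71.0 × ln(1.322) = −71.0 × 0.2791 = -20 meV.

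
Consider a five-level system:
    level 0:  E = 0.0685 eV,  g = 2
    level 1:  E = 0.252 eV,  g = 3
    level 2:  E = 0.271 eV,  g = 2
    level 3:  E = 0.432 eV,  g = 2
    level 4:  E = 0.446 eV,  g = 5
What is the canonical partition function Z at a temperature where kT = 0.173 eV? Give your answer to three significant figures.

Z = 3.01

Eᵢ/kT = 0.39595, 1.4566, 1.5665, 2.4971, 2.5780.
Z = Σ gᵢe^(−Eᵢ/kT) = 2·e^(−0.39595) + 3·e^(−1.4566) + 2·e^(−1.5665) + 2·e^(−2.4971) + 5·e^(−2.5780) = 1.3461 + 0.69908 + 0.41755 + 0.16465 + 0.37963 = 3.0070.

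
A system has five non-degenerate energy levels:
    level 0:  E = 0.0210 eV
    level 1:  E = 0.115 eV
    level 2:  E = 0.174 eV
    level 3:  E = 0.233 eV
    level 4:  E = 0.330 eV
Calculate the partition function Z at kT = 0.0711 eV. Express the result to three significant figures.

Z = 1.08

Eᵢ/kT = 0.29536, 1.6174, 2.4473, 3.2771, 4.6414.
Z = Σ e^(−Eᵢ/kT) = e^(−0.29536) + e^(−1.6174) + e^(−2.4473) + e^(−3.2771) + e^(−4.6414) = 0.74426 + 0.19841 + 0.086527 + 0.037738 + 0.0096442 = 1.0766.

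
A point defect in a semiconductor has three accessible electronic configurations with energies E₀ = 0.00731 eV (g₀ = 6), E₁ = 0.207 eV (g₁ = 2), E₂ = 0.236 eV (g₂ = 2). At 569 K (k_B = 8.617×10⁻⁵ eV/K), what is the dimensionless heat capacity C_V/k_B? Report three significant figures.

k_BT = 8.617×10⁻⁵ × 569 K = 0.049031 eV.
Eᵢ/kT = 0.14909, 4.2218, 4.8133.
Z = Σ gᵢe^(−Eᵢ/kT) = 6·e^(−0.14909) + 2·e^(−4.2218) + 2·e^(−4.8133) = 5.1689 + 0.029344 + 0.016242 = 5.2145.
⟨E⟩ = 0.0091460 eV, ⟨E²⟩ = 0.00046758 eV².
C_V/k_B = (⟨E²⟩ − ⟨E⟩²)/(kT)² = (0.00046758 − 0.000083649)/0.0024040 = 0.160.

0.160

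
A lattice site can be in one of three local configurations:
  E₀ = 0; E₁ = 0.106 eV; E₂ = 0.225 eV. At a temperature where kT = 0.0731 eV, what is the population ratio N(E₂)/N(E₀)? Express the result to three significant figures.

0.0461

n₂/n₀ = exp[−(E₂−E₀)/kT] = exp(−(0.225 eV)/(0.0731 eV)) = exp(-3.0780) = 0.0461.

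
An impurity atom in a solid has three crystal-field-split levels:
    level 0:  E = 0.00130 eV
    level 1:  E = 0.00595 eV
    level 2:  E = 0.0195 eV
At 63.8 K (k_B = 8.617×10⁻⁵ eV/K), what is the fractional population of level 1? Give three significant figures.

k_BT = 8.617×10⁻⁵ × 63.8 K = 0.0054976 eV.
Eᵢ/kT = 0.23647, 1.0823, 3.5470.
Z = Σ e^(−Eᵢ/kT) = e^(−0.23647) + e^(−1.0823) + e^(−3.5470) = 0.78941 + 0.33882 + 0.028811 = 1.1570.
P₁ = e^(−E₁/kT) / Z = 0.33882/1.1570 = 0.293.

0.293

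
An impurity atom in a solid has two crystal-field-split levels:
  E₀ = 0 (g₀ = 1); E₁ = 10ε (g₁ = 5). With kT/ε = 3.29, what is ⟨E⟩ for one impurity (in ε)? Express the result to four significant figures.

1.931 ε

Eᵢ/kT = 0, 3.03951.
Z = Σ gᵢe^(−Eᵢ/kT) = 1·e^(−0) + 5·e^(−3.03951) = 1.00000 + 0.239292 = 1.23929.
⟨E⟩ = Σ Eᵢ gᵢe^(−Eᵢ/kT) / Z = (0·1.00000 + 10·0.239292) / 1.23929 = 1.931 ε.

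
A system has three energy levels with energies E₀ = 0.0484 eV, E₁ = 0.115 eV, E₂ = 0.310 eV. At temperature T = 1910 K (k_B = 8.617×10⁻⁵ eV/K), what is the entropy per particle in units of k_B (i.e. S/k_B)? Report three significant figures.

k_BT = 8.617×10⁻⁵ × 1910 K = 0.16458 eV.
Eᵢ/kT = 0.29408, 0.69875, 1.8836.
Z = Σ e^(−Eᵢ/kT) = e^(−0.29408) + e^(−0.69875) + e^(−1.8836) = 0.74522 + 0.49721 + 0.15204 = 1.3945.
⟨E⟩ = Σ EᵢPᵢ = 0.10067 eV.
S/k_B = ln Z + ⟨E⟩/kT = ln(1.3945) + 0.10067/0.16458 = 0.33254 + 0.61168 = 0.944.

0.944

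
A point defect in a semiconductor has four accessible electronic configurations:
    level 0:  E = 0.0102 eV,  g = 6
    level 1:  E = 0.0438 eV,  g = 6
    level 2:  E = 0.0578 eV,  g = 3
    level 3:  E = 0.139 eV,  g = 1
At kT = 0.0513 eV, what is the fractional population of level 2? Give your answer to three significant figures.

0.114

Eᵢ/kT = 0.19883, 0.85380, 1.1267, 2.7096.
Z = Σ gᵢe^(−Eᵢ/kT) = 6·e^(−0.19883) + 6·e^(−0.85380) + 3·e^(−1.1267) + 1·e^(−2.7096) = 4.9181 + 2.5548 + 0.97230 + 0.066563 = 8.5118.
P₂ = g₂ e^(−E₂/kT) / Z = 0.97230/8.5118 = 0.114.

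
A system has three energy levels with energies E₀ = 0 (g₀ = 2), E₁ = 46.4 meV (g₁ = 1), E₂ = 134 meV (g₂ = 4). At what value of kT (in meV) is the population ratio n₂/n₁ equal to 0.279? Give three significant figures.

n₂/n₁ = (g₂/g₁) exp[−(E₂−E₁)/kT] = 0.279.
⇒ (E₂−E₁)/kT = ln((4/1)/0.279) = ln(14.337) = 2.6628.
kT = 87.6 meV / 2.6628 = 32.9 meV.

32.9 meV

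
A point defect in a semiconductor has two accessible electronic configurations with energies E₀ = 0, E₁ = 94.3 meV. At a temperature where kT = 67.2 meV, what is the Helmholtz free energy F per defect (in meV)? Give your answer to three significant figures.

Eᵢ/kT = 0, 1.4033.
Z = Σ e^(−Eᵢ/kT) = e^(−0) + e^(−1.4033) = 1.0000 + 0.24578 = 1.2458.
F = −kT ln Z = −67.2 × ln(1.2458) = −67.2 × 0.21978 = -14.8 meV.

-14.8 meV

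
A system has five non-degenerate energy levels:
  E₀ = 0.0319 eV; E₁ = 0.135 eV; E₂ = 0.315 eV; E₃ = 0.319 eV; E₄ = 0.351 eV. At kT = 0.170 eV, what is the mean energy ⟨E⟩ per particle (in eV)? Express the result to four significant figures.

Eᵢ/kT = 0.187647, 0.794118, 1.85294, 1.87647, 2.06471.
Z = Σ e^(−Eᵢ/kT) = e^(−0.187647) + e^(−0.794118) + e^(−1.85294) + e^(−1.87647) + e^(−2.06471) = 0.828907 + 0.451980 + 0.156776 + 0.153130 + 0.126855 = 1.71765.
⟨E⟩ = Σ Eᵢ e^(−Eᵢ/kT) / Z = (0.0319·0.828907 + 0.135·0.451980 + 0.315·0.156776 + 0.319·0.153130 + 0.351·0.126855) / 1.71765 = 0.1340 eV.

0.1340 eV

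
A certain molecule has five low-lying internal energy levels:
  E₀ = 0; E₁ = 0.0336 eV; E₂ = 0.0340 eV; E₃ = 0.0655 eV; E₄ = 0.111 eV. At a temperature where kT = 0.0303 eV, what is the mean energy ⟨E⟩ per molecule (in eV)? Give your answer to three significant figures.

0.0181 eV

Eᵢ/kT = 0, 1.1089, 1.1221, 2.1617, 3.6634.
Z = Σ e^(−Eᵢ/kT) = e^(−0) + e^(−1.1089) + e^(−1.1221) + e^(−2.1617) + e^(−3.6634) = 1.0000 + 0.32992 + 0.32560 + 0.11513 + 0.025645 = 1.7963.
⟨E⟩ = Σ Eᵢ e^(−Eᵢ/kT) / Z = (0·1.0000 + 0.0336·0.32992 + 0.0340·0.32560 + 0.0655·0.11513 + 0.111·0.025645) / 1.7963 = 0.0181 eV.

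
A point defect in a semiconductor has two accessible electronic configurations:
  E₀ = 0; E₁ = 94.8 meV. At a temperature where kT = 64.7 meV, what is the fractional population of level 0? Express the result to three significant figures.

Eᵢ/kT = 0, 1.4652.
Z = Σ e^(−Eᵢ/kT) = e^(−0) + e^(−1.4652) = 1.0000 + 0.23103 = 1.2310.
P₀ = e^(−E₀/kT) / Z = 1.0000/1.2310 = 0.812.

0.812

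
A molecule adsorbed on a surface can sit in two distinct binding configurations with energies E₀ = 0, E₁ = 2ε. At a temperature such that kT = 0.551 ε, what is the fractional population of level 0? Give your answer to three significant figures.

0.974

Eᵢ/kT = 0, 3.6298.
Z = Σ e^(−Eᵢ/kT) = e^(−0) + e^(−3.6298) = 1.0000 + 0.026521 = 1.0265.
P₀ = e^(−E₀/kT) / Z = 1.0000/1.0265 = 0.974.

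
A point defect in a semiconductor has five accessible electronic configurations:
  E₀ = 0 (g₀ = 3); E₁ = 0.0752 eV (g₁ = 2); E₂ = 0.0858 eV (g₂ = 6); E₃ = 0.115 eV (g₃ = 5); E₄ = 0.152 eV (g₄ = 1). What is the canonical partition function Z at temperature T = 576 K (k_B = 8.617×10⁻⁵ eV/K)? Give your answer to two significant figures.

Z = 5.0

k_BT = 8.617×10⁻⁵ × 576 K = 0.04963 eV.
Eᵢ/kT = 0, 1.515, 1.729, 2.317, 3.063.
Z = Σ gᵢe^(−Eᵢ/kT) = 3·e^(−0) + 2·e^(−1.515) + 6·e^(−1.729) + 5·e^(−2.317) + 1·e^(−3.063) = 3.000 + 0.4396 + 1.065 + 0.4928 + 0.04675 = 5.044.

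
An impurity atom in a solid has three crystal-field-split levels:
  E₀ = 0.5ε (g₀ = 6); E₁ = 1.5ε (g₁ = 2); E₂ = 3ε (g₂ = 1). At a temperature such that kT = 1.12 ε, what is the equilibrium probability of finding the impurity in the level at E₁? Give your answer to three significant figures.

0.118

Eᵢ/kT = 0.44643, 1.3393, 2.6786.
Z = Σ gᵢe^(−Eᵢ/kT) = 6·e^(−0.44643) + 2·e^(−1.3393) + 1·e^(−2.6786) = 3.8395 + 0.52406 + 0.068659 = 4.4322.
P₁ = g₁ e^(−E₁/kT) / Z = 0.52406/4.4322 = 0.118.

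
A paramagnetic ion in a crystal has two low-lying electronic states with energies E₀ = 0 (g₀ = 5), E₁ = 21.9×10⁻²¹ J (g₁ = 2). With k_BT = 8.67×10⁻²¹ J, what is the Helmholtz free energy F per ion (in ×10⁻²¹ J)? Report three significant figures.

Eᵢ/kT = 0, 2.5260.
Z = Σ gᵢe^(−Eᵢ/kT) = 5·e^(−0) + 2·e^(−2.5260) = 5.0000 + 0.15996 = 5.1600.
F = −kT ln Z = −8.67 × ln(5.1600) = −8.67 × 1.6409 = -14.2 ×10⁻²¹ J.

-14.2 ×10⁻²¹ J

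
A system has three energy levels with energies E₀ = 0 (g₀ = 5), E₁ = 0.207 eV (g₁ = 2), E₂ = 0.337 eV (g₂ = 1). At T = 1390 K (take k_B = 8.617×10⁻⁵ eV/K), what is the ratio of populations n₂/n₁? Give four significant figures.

k_BT = 8.617×10⁻⁵ × 1390 K = 0.119776 eV.
n₂/n₁ = (g₂/g₁) exp[−(E₂−E₁)/kT] = (1/2) × exp(−(0.130 eV)/(0.119776 eV)) = (1/2) × exp(-1.08536) = 0.1689.

0.1689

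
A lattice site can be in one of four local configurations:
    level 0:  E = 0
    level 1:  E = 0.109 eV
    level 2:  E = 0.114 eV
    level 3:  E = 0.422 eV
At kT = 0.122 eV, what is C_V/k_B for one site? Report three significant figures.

Eᵢ/kT = 0, 0.89344, 0.93443, 3.4590.
Z = Σ e^(−Eᵢ/kT) = e^(−0) + e^(−0.89344) + e^(−0.93443) + e^(−3.4590) = 1.0000 + 0.40925 + 0.39281 + 0.031461 = 1.8335.
⟨E⟩ = 0.055994 eV, ⟨E²⟩ = 0.0084919 eV².
C_V/k_B = (⟨E²⟩ − ⟨E⟩²)/(kT)² = (0.0084919 − 0.0031353)/0.014884 = 0.360.

0.360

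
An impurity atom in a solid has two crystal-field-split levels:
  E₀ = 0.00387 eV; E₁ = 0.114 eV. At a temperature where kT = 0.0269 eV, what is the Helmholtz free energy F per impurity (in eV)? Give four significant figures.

0.003425 eV

Eᵢ/kT = 0.143866, 4.23792.
Z = Σ e^(−Eᵢ/kT) = e^(−0.143866) + e^(−4.23792) = 0.866004 + 0.0144376 = 0.880442.
F = −kT ln Z = −0.0269 × ln(0.880442) = −0.0269 × -0.127331 = 0.003425 eV.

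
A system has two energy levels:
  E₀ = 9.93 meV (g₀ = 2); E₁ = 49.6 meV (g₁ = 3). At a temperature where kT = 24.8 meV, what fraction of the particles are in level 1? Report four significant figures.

0.2325

Eᵢ/kT = 0.400403, 2.00000.
Z = Σ gᵢe^(−Eᵢ/kT) = 2·e^(−0.400403) + 3·e^(−2.00000) = 1.34010 + 0.406006 = 1.74611.
P₁ = g₁ e^(−E₁/kT) / Z = 0.406006/1.74611 = 0.2325.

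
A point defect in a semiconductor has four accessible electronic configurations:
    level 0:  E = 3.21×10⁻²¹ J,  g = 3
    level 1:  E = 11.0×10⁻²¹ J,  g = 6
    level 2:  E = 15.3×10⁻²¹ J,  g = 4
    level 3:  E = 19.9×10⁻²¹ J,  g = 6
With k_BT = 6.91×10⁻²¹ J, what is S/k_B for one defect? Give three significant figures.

Eᵢ/kT = 0.46454, 1.5919, 2.2142, 2.8799.
Z = Σ gᵢe^(−Eᵢ/kT) = 3·e^(−0.46454) + 6·e^(−1.5919) + 4·e^(−2.2142) + 6·e^(−2.8799) = 1.8853 + 1.2212 + 0.43696 + 0.33684 = 3.8803.
⟨E⟩ = Σ EᵢPᵢ = 8.4719 ×10⁻²¹ J.
S/k_B = ln Z + ⟨E⟩/kT = ln(3.8803) + 8.4719/6.91 = 1.3559 + 1.2260 = 2.58.

2.58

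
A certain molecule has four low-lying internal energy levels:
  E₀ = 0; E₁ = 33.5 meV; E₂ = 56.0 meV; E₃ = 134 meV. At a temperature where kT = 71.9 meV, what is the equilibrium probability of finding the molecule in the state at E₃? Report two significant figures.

0.069

Eᵢ/kT = 0, 0.4659, 0.7789, 1.864.
Z = Σ e^(−Eᵢ/kT) = e^(−0) + e^(−0.4659) + e^(−0.7789) + e^(−1.864) = 1.000 + 0.6276 + 0.4589 + 0.1551 = 2.242.
P₃ = e^(−E₃/kT) / Z = 0.1551/2.242 = 0.069.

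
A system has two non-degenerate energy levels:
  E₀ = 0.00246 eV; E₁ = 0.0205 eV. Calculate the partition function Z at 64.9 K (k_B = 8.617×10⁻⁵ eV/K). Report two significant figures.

Z = 0.67

k_BT = 8.617×10⁻⁵ × 64.9 K = 0.005592 eV.
Eᵢ/kT = 0.4399, 3.666.
Z = Σ e^(−Eᵢ/kT) = e^(−0.4399) + e^(−3.666) = 0.6441 + 0.02558 = 0.6697.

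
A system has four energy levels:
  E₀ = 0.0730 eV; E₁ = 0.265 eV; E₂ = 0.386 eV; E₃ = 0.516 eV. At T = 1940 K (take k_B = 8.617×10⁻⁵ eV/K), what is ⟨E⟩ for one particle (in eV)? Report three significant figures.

k_BT = 8.617×10⁻⁵ × 1940 K = 0.16717 eV.
Eᵢ/kT = 0.43668, 1.5852, 2.3090, 3.0867.
Z = Σ e^(−Eᵢ/kT) = e^(−0.43668) + e^(−1.5852) + e^(−2.3090) + e^(−3.0867) = 0.64618 + 0.20491 + 0.099361 + 0.045652 = 0.99610.
⟨E⟩ = Σ Eᵢ e^(−Eᵢ/kT) / Z = (0.0730·0.64618 + 0.265·0.20491 + 0.386·0.099361 + 0.516·0.045652) / 0.99610 = 0.164 eV.

0.164 eV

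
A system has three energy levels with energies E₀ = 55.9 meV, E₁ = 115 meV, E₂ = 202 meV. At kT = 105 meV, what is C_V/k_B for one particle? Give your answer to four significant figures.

Eᵢ/kT = 0.532381, 1.09524, 1.92381.
Z = Σ e^(−Eᵢ/kT) = e^(−0.532381) + e^(−1.09524) + e^(−1.92381) = 0.587205 + 0.334459 + 0.146049 = 1.06771.
⟨E⟩ = 94.3978 meV, ⟨E²⟩ = 11442.7 meV².
C_V/k_B = (⟨E²⟩ − ⟨E⟩²)/(kT)² = (11442.7 − 8910.94)/11025.0 = 0.2296.

0.2296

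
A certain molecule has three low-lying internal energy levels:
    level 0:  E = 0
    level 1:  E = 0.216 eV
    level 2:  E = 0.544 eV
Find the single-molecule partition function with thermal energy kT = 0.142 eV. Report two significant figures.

Z = 1.2

Eᵢ/kT = 0, 1.521, 3.831.
Z = Σ e^(−Eᵢ/kT) = e^(−0) + e^(−1.521) + e^(−3.831) = 1.000 + 0.2185 + 0.02169 = 1.240.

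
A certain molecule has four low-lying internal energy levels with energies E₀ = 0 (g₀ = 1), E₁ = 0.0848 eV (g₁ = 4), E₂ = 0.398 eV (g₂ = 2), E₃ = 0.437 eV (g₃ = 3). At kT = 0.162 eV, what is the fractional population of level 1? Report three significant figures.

0.633

Eᵢ/kT = 0, 0.52346, 2.4568, 2.6975.
Z = Σ gᵢe^(−Eᵢ/kT) = 1·e^(−0) + 4·e^(−0.52346) + 2·e^(−2.4568) + 3·e^(−2.6975) = 1.0000 + 2.3699 + 0.17142 + 0.20212 = 3.7434.
P₁ = g₁ e^(−E₁/kT) / Z = 2.3699/3.7434 = 0.633.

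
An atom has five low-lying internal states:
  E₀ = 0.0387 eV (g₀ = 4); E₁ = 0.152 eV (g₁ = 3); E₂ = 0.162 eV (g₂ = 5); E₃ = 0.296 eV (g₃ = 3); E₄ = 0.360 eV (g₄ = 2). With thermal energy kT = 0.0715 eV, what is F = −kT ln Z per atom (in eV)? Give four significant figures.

Eᵢ/kT = 0.541259, 2.12587, 2.26573, 4.13986, 5.03497.
Z = Σ gᵢe^(−Eᵢ/kT) = 4·e^(−0.541259) + 3·e^(−2.12587) + 5·e^(−2.26573) + 3·e^(−4.13986) + 2·e^(−5.03497) = 2.32806 + 0.357987 + 0.518771 + 0.0477752 + 0.0130128 = 3.26561.
F = −kT ln Z = −0.0715 × ln(3.26561) = −0.0715 × 1.18345 = -0.08462 eV.

-0.08462 eV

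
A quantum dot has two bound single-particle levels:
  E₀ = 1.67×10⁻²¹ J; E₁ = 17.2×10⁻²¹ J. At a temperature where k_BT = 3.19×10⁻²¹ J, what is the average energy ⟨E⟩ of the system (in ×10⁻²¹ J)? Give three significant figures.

1.79 ×10⁻²¹ J

Eᵢ/kT = 0.52351, 5.3918.
Z = Σ e^(−Eᵢ/kT) = e^(−0.52351) + e^(−5.3918) = 0.59244 + 0.0045538 = 0.59699.
⟨E⟩ = Σ Eᵢ e^(−Eᵢ/kT) / Z = (1.67·0.59244 + 17.2·0.0045538) / 0.59699 = 1.79 ×10⁻²¹ J.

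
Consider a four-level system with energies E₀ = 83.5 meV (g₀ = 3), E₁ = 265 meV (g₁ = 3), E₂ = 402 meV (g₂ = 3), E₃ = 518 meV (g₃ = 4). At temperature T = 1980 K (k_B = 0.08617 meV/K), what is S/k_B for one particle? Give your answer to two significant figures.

2.1

k_BT = 0.08617 × 1980 K = 170.6 meV.
Eᵢ/kT = 0.4894, 1.553, 2.356, 3.036.
Z = Σ gᵢe^(−Eᵢ/kT) = 3·e^(−0.4894) + 3·e^(−1.553) + 3·e^(−2.356) + 4·e^(−3.036) = 1.839 + 0.6348 + 0.2844 + 0.1921 = 2.950.
⟨E⟩ = Σ EᵢPᵢ = 181.6 meV.
S/k_B = ln Z + ⟨E⟩/kT = ln(2.950) + 181.6/170.6 = 1.082 + 1.064 = 2.1.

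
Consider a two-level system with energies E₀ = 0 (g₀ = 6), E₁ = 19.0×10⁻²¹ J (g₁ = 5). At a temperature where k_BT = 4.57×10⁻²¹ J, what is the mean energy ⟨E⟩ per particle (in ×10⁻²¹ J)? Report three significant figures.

Eᵢ/kT = 0, 4.1575.
Z = Σ gᵢe^(−Eᵢ/kT) = 6·e^(−0) + 5·e^(−4.1575) = 6.0000 + 0.078233 = 6.0782.
⟨E⟩ = Σ Eᵢ gᵢe^(−Eᵢ/kT) / Z = (0·6.0000 + 19.0·0.078233) / 6.0782 = 0.245 ×10⁻²¹ J.

0.245 ×10⁻²¹ J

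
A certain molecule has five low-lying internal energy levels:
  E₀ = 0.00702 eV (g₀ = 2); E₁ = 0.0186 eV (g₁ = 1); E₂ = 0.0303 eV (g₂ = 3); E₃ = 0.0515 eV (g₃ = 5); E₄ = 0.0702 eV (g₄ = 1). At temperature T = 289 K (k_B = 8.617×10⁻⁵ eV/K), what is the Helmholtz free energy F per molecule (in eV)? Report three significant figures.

k_BT = 8.617×10⁻⁵ × 289 K = 0.024903 eV.
Eᵢ/kT = 0.28189, 0.74690, 1.2167, 2.0680, 2.8189.
Z = Σ gᵢe^(−Eᵢ/kT) = 2·e^(−0.28189) + 1·e^(−0.74690) + 3·e^(−1.2167) + 5·e^(−2.0680) + 1·e^(−2.8189) = 1.5087 + 0.47383 + 0.88862 + 0.63219 + 0.059672 = 3.5630.
F = −kT ln Z = −0.024903 × ln(3.5630) = −0.024903 × 1.2706 = -0.0316 eV.

-0.0316 eV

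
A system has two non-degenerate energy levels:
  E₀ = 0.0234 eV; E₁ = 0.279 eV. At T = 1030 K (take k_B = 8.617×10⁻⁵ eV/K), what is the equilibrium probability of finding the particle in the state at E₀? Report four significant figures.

k_BT = 8.617×10⁻⁵ × 1030 K = 0.0887551 eV.
Eᵢ/kT = 0.263647, 3.14348.
Z = Σ e^(−Eᵢ/kT) = e^(−0.263647) + e^(−3.14348) = 0.768245 + 0.0431324 = 0.811377.
P₀ = e^(−E₀/kT) / Z = 0.768245/0.811377 = 0.9468.

0.9468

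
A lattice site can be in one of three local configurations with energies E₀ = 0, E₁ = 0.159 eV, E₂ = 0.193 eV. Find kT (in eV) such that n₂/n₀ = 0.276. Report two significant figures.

n₂/n₀ = exp[−(E₂−E₀)/kT] = 0.276.
⇒ (E₂−E₀)/kT = ln(1/0.276) = ln(3.623) = 1.287.
kT = 0.193 eV / 1.287 = 0.15 eV.

0.15 eV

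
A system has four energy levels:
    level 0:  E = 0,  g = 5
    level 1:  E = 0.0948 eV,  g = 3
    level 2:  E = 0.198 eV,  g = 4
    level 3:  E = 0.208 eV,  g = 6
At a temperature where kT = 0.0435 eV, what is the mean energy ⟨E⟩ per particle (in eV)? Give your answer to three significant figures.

0.00939 eV

Eᵢ/kT = 0, 2.1793, 4.5517, 4.7816.
Z = Σ gᵢe^(−Eᵢ/kT) = 5·e^(−0) + 3·e^(−2.1793) + 4·e^(−4.5517) + 6·e^(−4.7816) = 5.0000 + 0.33936 + 0.042197 + 0.050295 = 5.4319.
⟨E⟩ = Σ Eᵢ gᵢe^(−Eᵢ/kT) / Z = (0·5.0000 + 0.0948·0.33936 + 0.198·0.042197 + 0.208·0.050295) / 5.4319 = 0.00939 eV.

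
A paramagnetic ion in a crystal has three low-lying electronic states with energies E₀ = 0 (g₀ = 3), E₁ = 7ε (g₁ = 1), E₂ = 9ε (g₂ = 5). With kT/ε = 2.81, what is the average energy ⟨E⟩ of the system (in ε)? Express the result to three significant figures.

Eᵢ/kT = 0, 2.4911, 3.2028.
Z = Σ gᵢe^(−Eᵢ/kT) = 3·e^(−0) + 1·e^(−2.4911) + 5·e^(−3.2028) = 3.0000 + 0.082819 + 0.20324 = 3.2861.
⟨E⟩ = Σ Eᵢ gᵢe^(−Eᵢ/kT) / Z = (0·3.0000 + 7·0.082819 + 9·0.20324) / 3.2861 = 0.733 ε.

0.733 ε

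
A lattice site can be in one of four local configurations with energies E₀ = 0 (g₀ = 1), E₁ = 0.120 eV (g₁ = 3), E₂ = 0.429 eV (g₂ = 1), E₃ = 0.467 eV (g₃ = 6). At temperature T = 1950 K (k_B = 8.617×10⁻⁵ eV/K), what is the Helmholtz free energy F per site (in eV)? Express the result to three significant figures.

-0.180 eV

k_BT = 8.617×10⁻⁵ × 1950 K = 0.16803 eV.
Eᵢ/kT = 0, 0.71416, 2.5531, 2.7793.
Z = Σ gᵢe^(−Eᵢ/kT) = 1·e^(−0) + 3·e^(−0.71416) + 1·e^(−2.5531) + 6·e^(−2.7793) = 1.0000 + 1.4688 + 0.077840 + 0.37249 = 2.9191.
F = −kT ln Z = −0.16803 × ln(2.9191) = −0.16803 × 1.0713 = -0.180 eV.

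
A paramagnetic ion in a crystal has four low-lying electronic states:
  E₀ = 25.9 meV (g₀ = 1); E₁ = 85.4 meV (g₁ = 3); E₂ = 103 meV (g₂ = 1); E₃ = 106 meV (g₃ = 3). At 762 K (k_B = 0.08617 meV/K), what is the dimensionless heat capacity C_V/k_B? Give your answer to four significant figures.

0.2475

k_BT = 0.08617 × 762 K = 65.6615 meV.
Eᵢ/kT = 0.394447, 1.30061, 1.56865, 1.61434.
Z = Σ gᵢe^(−Eᵢ/kT) = 1·e^(−0.394447) + 3·e^(−1.30061) + 1·e^(−1.56865) + 3·e^(−1.61434) = 0.674053 + 0.817097 + 0.208326 + 0.597066 = 2.29654.
⟨E⟩ = 74.8886 meV, ⟨E²⟩ = 6675.32 meV².
C_V/k_B = (⟨E²⟩ − ⟨E⟩²)/(kT)² = (6675.32 − 5608.30)/4311.43 = 0.2475.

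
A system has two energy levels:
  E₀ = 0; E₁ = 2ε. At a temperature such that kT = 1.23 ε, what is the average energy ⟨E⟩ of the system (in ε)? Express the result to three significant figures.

Eᵢ/kT = 0, 1.6260.
Z = Σ e^(−Eᵢ/kT) = e^(−0) + e^(−1.6260) = 1.0000 + 0.19671 = 1.1967.
⟨E⟩ = Σ Eᵢ e^(−Eᵢ/kT) / Z = (0·1.0000 + 2·0.19671) / 1.1967 = 0.329 ε.

0.329 ε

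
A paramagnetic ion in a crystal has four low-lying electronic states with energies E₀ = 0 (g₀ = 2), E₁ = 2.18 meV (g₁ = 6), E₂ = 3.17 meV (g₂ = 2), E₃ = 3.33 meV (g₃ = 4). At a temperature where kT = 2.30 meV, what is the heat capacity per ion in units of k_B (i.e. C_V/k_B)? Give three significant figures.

0.324

Eᵢ/kT = 0, 0.94783, 1.3783, 1.4478.
Z = Σ gᵢe^(−Eᵢ/kT) = 2·e^(−0) + 6·e^(−0.94783) + 2·e^(−1.3783) + 4·e^(−1.4478) = 2.0000 + 2.3255 + 0.50401 + 0.94035 = 5.7699.
⟨E⟩ = 1.6982 meV, ⟨E²⟩ = 4.6004 meV².
C_V/k_B = (⟨E²⟩ − ⟨E⟩²)/(kT)² = (4.6004 − 2.8839)/5.2900 = 0.324.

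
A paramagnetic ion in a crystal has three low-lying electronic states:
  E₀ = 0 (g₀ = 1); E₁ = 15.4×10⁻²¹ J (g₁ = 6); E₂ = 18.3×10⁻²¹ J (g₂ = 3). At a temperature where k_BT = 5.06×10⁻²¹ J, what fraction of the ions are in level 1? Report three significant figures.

Eᵢ/kT = 0, 3.0435, 3.6166.
Z = Σ gᵢe^(−Eᵢ/kT) = 1·e^(−0) + 6·e^(−3.0435) + 3·e^(−3.6166) = 1.0000 + 0.28601 + 0.080622 = 1.3666.
P₁ = g₁ e^(−E₁/kT) / Z = 0.28601/1.3666 = 0.209.

0.209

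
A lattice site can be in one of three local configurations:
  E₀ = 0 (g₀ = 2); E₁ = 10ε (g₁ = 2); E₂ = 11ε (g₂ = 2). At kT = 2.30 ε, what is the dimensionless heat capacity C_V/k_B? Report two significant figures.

0.42

Eᵢ/kT = 0, 4.348, 4.783.
Z = Σ gᵢe^(−Eᵢ/kT) = 2·e^(−0) + 2·e^(−4.348) + 2·e^(−4.783) = 2.000 + 0.02587 + 0.01674 = 2.043.
⟨E⟩ = 0.2168 ε, ⟨E²⟩ = 2.258 ε².
C_V/k_B = (⟨E²⟩ − ⟨E⟩²)/(kT)² = (2.258 − 0.04700)/5.290 = 0.42.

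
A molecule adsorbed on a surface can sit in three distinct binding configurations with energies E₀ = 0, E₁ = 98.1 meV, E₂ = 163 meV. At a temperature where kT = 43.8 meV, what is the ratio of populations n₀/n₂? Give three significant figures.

41.3

n₀/n₂ = exp[−(E₀−E₂)/kT] = exp(−(-163 meV)/(43.8 meV)) = exp(3.7215) = 41.3.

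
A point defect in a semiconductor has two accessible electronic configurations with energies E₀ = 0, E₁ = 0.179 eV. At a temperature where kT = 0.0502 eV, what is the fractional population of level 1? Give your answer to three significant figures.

0.0275

Eᵢ/kT = 0, 3.5657.
Z = Σ e^(−Eᵢ/kT) = e^(−0) + e^(−3.5657) = 1.0000 + 0.028277 = 1.0283.
P₁ = e^(−E₁/kT) / Z = 0.028277/1.0283 = 0.0275.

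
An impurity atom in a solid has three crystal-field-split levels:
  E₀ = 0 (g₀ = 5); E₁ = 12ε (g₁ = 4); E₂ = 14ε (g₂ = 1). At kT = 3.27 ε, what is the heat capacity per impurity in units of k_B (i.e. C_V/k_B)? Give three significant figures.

0.311

Eᵢ/kT = 0, 3.6697, 4.2813.
Z = Σ gᵢe^(−Eᵢ/kT) = 5·e^(−0) + 4·e^(−3.6697) + 1·e^(−4.2813) = 5.0000 + 0.10194 + 0.013825 = 5.1158.
⟨E⟩ = 0.27695 ε, ⟨E²⟩ = 3.3991 ε².
C_V/k_B = (⟨E²⟩ − ⟨E⟩²)/(kT)² = (3.3991 − 0.076701)/10.693 = 0.311.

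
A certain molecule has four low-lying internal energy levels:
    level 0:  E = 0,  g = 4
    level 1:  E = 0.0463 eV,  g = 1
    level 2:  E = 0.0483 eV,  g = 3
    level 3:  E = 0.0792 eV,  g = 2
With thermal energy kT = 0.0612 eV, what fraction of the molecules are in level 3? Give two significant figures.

0.086

Eᵢ/kT = 0, 0.7565, 0.7892, 1.294.
Z = Σ gᵢe^(−Eᵢ/kT) = 4·e^(−0) + 1·e^(−0.7565) + 3·e^(−0.7892) + 2·e^(−1.294) = 4.000 + 0.4693 + 1.363 + 0.5483 = 6.381.
P₃ = g₃ e^(−E₃/kT) / Z = 0.5483/6.381 = 0.086.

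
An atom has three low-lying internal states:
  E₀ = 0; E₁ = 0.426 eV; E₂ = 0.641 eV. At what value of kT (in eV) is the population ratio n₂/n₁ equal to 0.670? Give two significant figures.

n₂/n₁ = exp[−(E₂−E₁)/kT] = 0.670.
⇒ (E₂−E₁)/kT = ln(1/0.670) = ln(1.493) = 0.4008.
kT = 0.215 eV / 0.4008 = 0.54 eV.

0.54 eV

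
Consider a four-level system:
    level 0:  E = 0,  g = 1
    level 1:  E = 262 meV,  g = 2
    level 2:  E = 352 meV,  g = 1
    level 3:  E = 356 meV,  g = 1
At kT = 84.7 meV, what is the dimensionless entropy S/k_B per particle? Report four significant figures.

0.4789

Eᵢ/kT = 0, 3.09327, 4.15584, 4.20307.
Z = Σ gᵢe^(−Eᵢ/kT) = 1·e^(−0) + 2·e^(−3.09327) + 1·e^(−4.15584) + 1·e^(−4.20307) = 1.00000 + 0.0907068 + 0.0156726 + 0.0149496 = 1.12133.
⟨E⟩ = Σ EᵢPᵢ = 30.8598 meV.
S/k_B = ln Z + ⟨E⟩/kT = ln(1.12133) + 30.8598/84.7 = 0.114515 + 0.364342 = 0.4789.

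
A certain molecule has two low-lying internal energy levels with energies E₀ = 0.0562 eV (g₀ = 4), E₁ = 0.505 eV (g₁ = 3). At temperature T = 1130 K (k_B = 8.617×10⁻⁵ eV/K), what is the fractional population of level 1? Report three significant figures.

0.00742

k_BT = 8.617×10⁻⁵ × 1130 K = 0.097372 eV.
Eᵢ/kT = 0.57717, 5.1863.
Z = Σ gᵢe^(−Eᵢ/kT) = 4·e^(−0.57717) + 3·e^(−5.1863) = 2.2459 + 0.016778 = 2.2627.
P₁ = g₁ e^(−E₁/kT) / Z = 0.016778/2.2627 = 0.00742.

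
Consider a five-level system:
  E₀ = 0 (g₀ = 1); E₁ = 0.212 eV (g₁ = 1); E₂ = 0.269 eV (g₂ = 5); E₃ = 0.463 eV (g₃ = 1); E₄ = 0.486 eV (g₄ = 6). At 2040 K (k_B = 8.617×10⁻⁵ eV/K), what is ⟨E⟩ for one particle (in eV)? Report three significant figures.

k_BT = 8.617×10⁻⁵ × 2040 K = 0.17579 eV.
Eᵢ/kT = 0, 1.2060, 1.5302, 2.6338, 2.7647.
Z = Σ gᵢe^(−Eᵢ/kT) = 1·e^(−0) + 1·e^(−1.2060) + 5·e^(−1.5302) + 1·e^(−2.6338) + 6·e^(−2.7647) = 1.0000 + 0.29939 + 1.0825 + 0.071805 + 0.37797 = 2.8317.
⟨E⟩ = Σ Eᵢ gᵢe^(−Eᵢ/kT) / Z = (0·1.0000 + 0.212·0.29939 + 0.269·1.0825 + 0.463·0.071805 + 0.486·0.37797) / 2.8317 = 0.202 eV.

0.202 eV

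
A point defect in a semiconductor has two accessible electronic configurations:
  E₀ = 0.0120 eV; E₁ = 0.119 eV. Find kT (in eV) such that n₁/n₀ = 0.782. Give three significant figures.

0.435 eV

n₁/n₀ = exp[−(E₁−E₀)/kT] = 0.782.
⇒ (E₁−E₀)/kT = ln(1/0.782) = ln(1.2788) = 0.24592.
kT = 0.1070 eV / 0.24592 = 0.435 eV.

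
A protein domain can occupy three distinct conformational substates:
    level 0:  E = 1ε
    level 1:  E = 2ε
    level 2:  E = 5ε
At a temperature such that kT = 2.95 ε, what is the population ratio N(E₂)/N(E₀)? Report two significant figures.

n₂/n₀ = exp[−(E₂−E₀)/kT] = exp(−(4ε)/(2.95ε)) = exp(-1.356) = 0.26.

0.26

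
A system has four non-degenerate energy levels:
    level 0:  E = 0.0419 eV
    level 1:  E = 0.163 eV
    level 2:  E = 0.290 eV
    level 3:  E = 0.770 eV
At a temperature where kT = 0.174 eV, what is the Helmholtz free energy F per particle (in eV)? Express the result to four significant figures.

Eᵢ/kT = 0.240805, 0.936782, 1.66667, 4.42529.
Z = Σ e^(−Eᵢ/kT) = e^(−0.240805) + e^(−0.936782) + e^(−1.66667) + e^(−4.42529) = 0.785995 + 0.391887 + 0.188875 + 0.0119707 = 1.37873.
F = −kT ln Z = −0.174 × ln(1.37873) = −0.174 × 0.321163 = -0.05588 eV.

-0.05588 eV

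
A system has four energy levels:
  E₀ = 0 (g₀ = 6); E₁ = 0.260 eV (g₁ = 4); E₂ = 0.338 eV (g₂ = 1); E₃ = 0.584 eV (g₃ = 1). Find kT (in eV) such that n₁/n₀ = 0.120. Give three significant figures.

n₁/n₀ = (g₁/g₀) exp[−(E₁−E₀)/kT] = 0.120.
⇒ (E₁−E₀)/kT = ln((4/6)/0.120) = ln(5.5556) = 1.7148.
kT = 0.260 eV / 1.7148 = 0.152 eV.

0.152 eV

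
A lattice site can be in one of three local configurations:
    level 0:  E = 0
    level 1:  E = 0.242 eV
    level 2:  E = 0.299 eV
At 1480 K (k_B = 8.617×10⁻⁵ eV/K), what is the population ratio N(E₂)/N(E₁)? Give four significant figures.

k_BT = 8.617×10⁻⁵ × 1480 K = 0.127532 eV.
n₂/n₁ = exp[−(E₂−E₁)/kT] = exp(−(0.057 eV)/(0.127532 eV)) = exp(-0.446947) = 0.6396.

0.6396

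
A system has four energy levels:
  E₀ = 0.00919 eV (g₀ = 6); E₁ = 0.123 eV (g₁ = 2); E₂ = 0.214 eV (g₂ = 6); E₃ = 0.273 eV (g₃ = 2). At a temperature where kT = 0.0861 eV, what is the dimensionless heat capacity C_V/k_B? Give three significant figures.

Eᵢ/kT = 0.10674, 1.4286, 2.4855, 3.1707.
Z = Σ gᵢe^(−Eᵢ/kT) = 6·e^(−0.10674) + 2·e^(−1.4286) + 6·e^(−2.4855) + 2·e^(−3.1707) = 5.3926 + 0.47929 + 0.49970 + 0.083948 = 6.4555.
⟨E⟩ = 0.036924 eV, ⟨E²⟩ = 0.0057079 eV².
C_V/k_B = (⟨E²⟩ − ⟨E⟩²)/(kT)² = (0.0057079 − 0.0013634)/0.0074132 = 0.586.

0.586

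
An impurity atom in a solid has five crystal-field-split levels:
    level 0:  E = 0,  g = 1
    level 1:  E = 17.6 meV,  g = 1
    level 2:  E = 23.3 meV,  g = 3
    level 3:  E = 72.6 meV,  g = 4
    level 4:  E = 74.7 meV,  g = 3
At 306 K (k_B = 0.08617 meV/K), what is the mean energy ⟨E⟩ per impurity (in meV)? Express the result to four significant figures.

21.86 meV

k_BT = 0.08617 × 306 K = 26.3680 meV.
Eᵢ/kT = 0, 0.667476, 0.883647, 2.75334, 2.83298.
Z = Σ gᵢe^(−Eᵢ/kT) = 1·e^(−0) + 1·e^(−0.667476) + 3·e^(−0.883647) + 4·e^(−2.75334) + 3·e^(−2.83298) = 1.00000 + 0.513002 + 1.23982 + 0.254859 + 0.176512 = 3.18419.
⟨E⟩ = Σ Eᵢ gᵢe^(−Eᵢ/kT) / Z = (0·1.00000 + 17.6·0.513002 + 23.3·1.23982 + 72.6·0.254859 + 74.7·0.176512) / 3.18419 = 21.86 meV.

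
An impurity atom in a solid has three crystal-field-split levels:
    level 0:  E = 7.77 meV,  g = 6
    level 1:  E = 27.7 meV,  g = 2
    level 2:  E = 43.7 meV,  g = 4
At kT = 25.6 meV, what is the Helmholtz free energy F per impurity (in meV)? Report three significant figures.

Eᵢ/kT = 0.30352, 1.0820, 1.7070.
Z = Σ gᵢe^(−Eᵢ/kT) = 6·e^(−0.30352) + 2·e^(−1.0820) + 4·e^(−1.7070) = 4.4293 + 0.67783 + 0.72564 = 5.8328.
F = −kT ln Z = −25.6 × ln(5.8328) = −25.6 × 1.7635 = -45.1 meV.

-45.1 meV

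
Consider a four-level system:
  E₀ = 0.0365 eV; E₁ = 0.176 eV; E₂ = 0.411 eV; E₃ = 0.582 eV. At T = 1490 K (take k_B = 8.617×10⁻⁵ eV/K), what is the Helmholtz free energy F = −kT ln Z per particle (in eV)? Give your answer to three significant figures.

k_BT = 8.617×10⁻⁵ × 1490 K = 0.12839 eV.
Eᵢ/kT = 0.28429, 1.3708, 3.2012, 4.5331.
Z = Σ e^(−Eᵢ/kT) = e^(−0.28429) + e^(−1.3708) + e^(−3.2012) + e^(−4.5331) = 0.75255 + 0.25390 + 0.040713 + 0.010747 = 1.0579.
F = −kT ln Z = −0.12839 × ln(1.0579) = −0.12839 × 0.056286 = -0.00723 eV.

-0.00723 eV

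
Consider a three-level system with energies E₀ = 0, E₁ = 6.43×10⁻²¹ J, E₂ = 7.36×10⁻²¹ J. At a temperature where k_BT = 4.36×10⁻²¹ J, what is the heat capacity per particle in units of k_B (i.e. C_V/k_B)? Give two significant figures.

Eᵢ/kT = 0, 1.475, 1.688.
Z = Σ e^(−Eᵢ/kT) = e^(−0) + e^(−1.475) + e^(−1.688) = 1.000 + 0.2288 + 0.1849 = 1.414.
⟨E⟩ = 2.003, ⟨E²⟩ = 13.77.
C_V/k_B = (⟨E²⟩ − ⟨E⟩²)/(kT)² = (13.77 − 4.012)/19.01 = 0.51.

0.51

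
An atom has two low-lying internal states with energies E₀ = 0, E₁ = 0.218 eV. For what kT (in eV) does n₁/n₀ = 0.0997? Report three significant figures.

n₁/n₀ = exp[−(E₁−E₀)/kT] = 0.0997.
⇒ (E₁−E₀)/kT = ln(1/0.0997) = ln(10.030) = 2.3056.
kT = 0.218 eV / 2.3056 = 0.0946 eV.

0.0946 eV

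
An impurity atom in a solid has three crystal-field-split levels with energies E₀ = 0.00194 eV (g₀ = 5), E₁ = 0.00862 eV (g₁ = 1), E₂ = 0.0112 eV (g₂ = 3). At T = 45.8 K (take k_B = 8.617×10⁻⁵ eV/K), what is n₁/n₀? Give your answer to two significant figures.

0.037

k_BT = 8.617×10⁻⁵ × 45.8 K = 0.003947 eV.
n₁/n₀ = (g₁/g₀) exp[−(E₁−E₀)/kT] = (1/5) × exp(−(0.00668 eV)/(0.003947 eV)) = (1/5) × exp(-1.692) = 0.037.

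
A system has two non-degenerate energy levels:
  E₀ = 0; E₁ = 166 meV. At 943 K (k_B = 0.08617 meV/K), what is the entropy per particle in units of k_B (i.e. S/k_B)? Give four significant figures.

0.3564

k_BT = 0.08617 × 943 K = 81.2583 meV.
Eᵢ/kT = 0, 2.04287.
Z = Σ e^(−Eᵢ/kT) = e^(−0) + e^(−2.04287) = 1.00000 + 0.129656 = 1.12966.
⟨E⟩ = Σ EᵢPᵢ = 19.0525 meV.
S/k_B = ln Z + ⟨E⟩/kT = ln(1.12966) + 19.0525/81.2583 = 0.121917 + 0.234468 = 0.3564.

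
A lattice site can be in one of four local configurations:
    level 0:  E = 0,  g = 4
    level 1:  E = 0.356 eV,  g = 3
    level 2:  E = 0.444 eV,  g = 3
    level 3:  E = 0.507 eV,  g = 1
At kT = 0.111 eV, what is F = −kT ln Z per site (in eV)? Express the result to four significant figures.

Eᵢ/kT = 0, 3.20721, 4.00000, 4.56757.
Z = Σ gᵢe^(−Eᵢ/kT) = 4·e^(−0) + 3·e^(−3.20721) + 3·e^(−4.00000) + 1·e^(−4.56757) = 4.00000 + 0.121408 + 0.0549469 + 0.0103832 = 4.18674.
F = −kT ln Z = −0.111 × ln(4.18674) = −0.111 × 1.43192 = -0.1589 eV.

-0.1589 eV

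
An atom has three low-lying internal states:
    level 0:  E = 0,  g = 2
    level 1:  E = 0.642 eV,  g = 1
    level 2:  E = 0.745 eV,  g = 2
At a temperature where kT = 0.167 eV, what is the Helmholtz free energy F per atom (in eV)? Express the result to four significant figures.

-0.1194 eV

Eᵢ/kT = 0, 3.84431, 4.46108.
Z = Σ gᵢe^(−Eᵢ/kT) = 2·e^(−0) + 1·e^(−3.84431) + 2·e^(−4.46108) = 2.00000 + 0.0214012 + 0.0230998 = 2.04450.
F = −kT ln Z = −0.167 × ln(2.04450) = −0.167 × 0.715153 = -0.1194 eV.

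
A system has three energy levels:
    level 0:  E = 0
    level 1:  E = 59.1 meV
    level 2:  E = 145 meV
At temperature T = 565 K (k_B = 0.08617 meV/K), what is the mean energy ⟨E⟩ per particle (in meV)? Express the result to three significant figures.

k_BT = 0.08617 × 565 K = 48.686 meV.
Eᵢ/kT = 0, 1.2139, 2.9783.
Z = Σ e^(−Eᵢ/kT) = e^(−0) + e^(−1.2139) + e^(−2.9783) = 1.0000 + 0.29704 + 0.050879 = 1.3479.
⟨E⟩ = Σ Eᵢ e^(−Eᵢ/kT) / Z = (0·1.0000 + 59.1·0.29704 + 145·0.050879) / 1.3479 = 18.5 meV.

18.5 meV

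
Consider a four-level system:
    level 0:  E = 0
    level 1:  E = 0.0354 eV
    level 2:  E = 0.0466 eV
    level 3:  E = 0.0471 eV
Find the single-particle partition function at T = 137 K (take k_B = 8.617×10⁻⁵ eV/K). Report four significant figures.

Z = 1.088

k_BT = 8.617×10⁻⁵ × 137 K = 0.0118053 eV.
Eᵢ/kT = 0, 2.99865, 3.94738, 3.98973.
Z = Σ e^(−Eᵢ/kT) = e^(−0) + e^(−2.99865) + e^(−3.94738) + e^(−3.98973) = 1.00000 + 0.0498543 + 0.0193052 + 0.0185047 = 1.08766.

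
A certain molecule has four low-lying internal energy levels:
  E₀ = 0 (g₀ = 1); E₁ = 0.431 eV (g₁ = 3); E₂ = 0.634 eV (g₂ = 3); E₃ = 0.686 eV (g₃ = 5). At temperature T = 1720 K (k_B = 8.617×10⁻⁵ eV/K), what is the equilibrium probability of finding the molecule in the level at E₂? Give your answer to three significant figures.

0.0332

k_BT = 8.617×10⁻⁵ × 1720 K = 0.14821 eV.
Eᵢ/kT = 0, 2.9080, 4.2777, 4.6286.
Z = Σ gᵢe^(−Eᵢ/kT) = 1·e^(−0) + 3·e^(−2.9080) + 3·e^(−4.2777) + 5·e^(−4.6286) = 1.0000 + 0.16375 + 0.041624 + 0.048842 = 1.2542.
P₂ = g₂ e^(−E₂/kT) / Z = 0.041624/1.2542 = 0.0332.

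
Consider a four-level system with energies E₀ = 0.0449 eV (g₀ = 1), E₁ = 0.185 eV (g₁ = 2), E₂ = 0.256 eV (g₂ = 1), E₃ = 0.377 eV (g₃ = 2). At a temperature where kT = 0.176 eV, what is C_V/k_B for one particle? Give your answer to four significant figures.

Eᵢ/kT = 0.255114, 1.05114, 1.45455, 2.14205.
Z = Σ gᵢe^(−Eᵢ/kT) = 1·e^(−0.255114) + 2·e^(−1.05114) + 1·e^(−1.45455) + 2·e^(−2.14205) = 0.774828 + 0.699078 + 0.233505 + 0.234828 = 1.94224.
⟨E⟩ = 0.160859 eV, ⟨E²⟩ = 0.0381862 eV².
C_V/k_B = (⟨E²⟩ − ⟨E⟩²)/(kT)² = (0.0381862 − 0.0258756)/0.0309760 = 0.3974.

0.3974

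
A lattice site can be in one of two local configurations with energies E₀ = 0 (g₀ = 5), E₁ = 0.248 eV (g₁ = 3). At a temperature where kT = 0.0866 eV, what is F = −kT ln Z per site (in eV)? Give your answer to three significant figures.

Eᵢ/kT = 0, 2.8637.
Z = Σ gᵢe^(−Eᵢ/kT) = 5·e^(−0) + 3·e^(−2.8637) = 5.0000 + 0.17117 = 5.1712.
F = −kT ln Z = −0.0866 × ln(5.1712) = −0.0866 × 1.6431 = -0.142 eV.

-0.142 eV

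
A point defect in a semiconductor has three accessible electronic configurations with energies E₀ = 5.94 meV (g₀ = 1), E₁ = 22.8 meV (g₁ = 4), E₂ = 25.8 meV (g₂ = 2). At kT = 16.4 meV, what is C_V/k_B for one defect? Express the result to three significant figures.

0.264

Eᵢ/kT = 0.36220, 1.3902, 1.5732.
Z = Σ gᵢe^(−Eᵢ/kT) = 1·e^(−0.36220) + 4·e^(−1.3902) + 2·e^(−1.5732) = 0.69614 + 0.99610 + 0.41476 = 2.1070.
⟨E⟩ = 17.820 meV, ⟨E²⟩ = 388.45 meV².
C_V/k_B = (⟨E²⟩ − ⟨E⟩²)/(kT)² = (388.45 − 317.55)/268.96 = 0.264.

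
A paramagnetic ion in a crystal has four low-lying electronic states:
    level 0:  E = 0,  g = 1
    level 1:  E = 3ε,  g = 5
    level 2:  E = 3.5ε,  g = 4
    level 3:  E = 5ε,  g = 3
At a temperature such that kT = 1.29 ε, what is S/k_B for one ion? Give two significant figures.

Eᵢ/kT = 0, 2.326, 2.713, 3.876.
Z = Σ gᵢe^(−Eᵢ/kT) = 1·e^(−0) + 5·e^(−2.326) + 4·e^(−2.713) + 3·e^(−3.876) = 1.000 + 0.4884 + 0.2653 + 0.06220 = 1.816.
⟨E⟩ = Σ EᵢPᵢ = 1.489 ε.
S/k_B = ln Z + ⟨E⟩/kT = ln(1.816) + 1.489/1.29 = 0.5966 + 1.154 = 1.8.

1.8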